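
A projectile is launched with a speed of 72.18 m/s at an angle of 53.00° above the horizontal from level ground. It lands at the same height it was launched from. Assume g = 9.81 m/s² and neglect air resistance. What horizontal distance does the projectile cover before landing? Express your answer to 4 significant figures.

510.5 m

Components: v_x = 72.18 cos 53.00° = 43.439 m/s, v_y = 72.18 sin 53.00° = 57.646 m/s.
Time of flight (same landing height): t = 2 v_y / g = 2 × 57.646 / 9.81 = 11.752 s.
Range: R = v_x · t = 43.439 × 11.752 = 510.5 m.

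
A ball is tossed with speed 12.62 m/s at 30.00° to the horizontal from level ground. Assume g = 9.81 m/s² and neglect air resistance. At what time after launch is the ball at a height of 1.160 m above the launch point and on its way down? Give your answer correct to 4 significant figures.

v_y0 = 12.62 sin 30.00° = 6.3100 m/s.
Set y = v_y0 t − ½ g t² = 1.160: 4.905 t² − 6.3100 t + 1.160 = 0.
t = [6.3100 ± √(39.816 − 22.759)] / 9.81 = (6.3100 ± 4.1300) / 9.81, giving t = 0.2222 s or t = 1.064 s.
On the way down corresponds to the larger root: t = 1.064 s.

1.064 s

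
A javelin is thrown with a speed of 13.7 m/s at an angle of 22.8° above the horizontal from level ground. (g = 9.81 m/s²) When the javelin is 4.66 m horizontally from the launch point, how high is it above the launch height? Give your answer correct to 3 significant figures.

v_x = 13.7 cos 22.8° = 12.63 m/s, v_y0 = 13.7 sin 22.8° = 5.309 m/s.
Time to reach x = 4.66 m: t = x / v_x = 4.66 / 12.63 = 0.3690 s.
y = v_y0 t − ½ g t² = 5.309×0.3690 − 4.905×0.3690² = 1.29 m.

1.29 m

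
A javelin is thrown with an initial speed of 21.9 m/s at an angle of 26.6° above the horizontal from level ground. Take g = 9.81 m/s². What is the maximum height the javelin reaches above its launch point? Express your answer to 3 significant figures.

4.90 m

Vertical component of launch velocity: v_y = 21.9 sin 26.6° = 9.806 m/s.
At the highest point the vertical velocity is zero, so v_y² = 2 g h_max.
h_max = (9.806)² / (2 × 9.81) = 96.16 / 19.62 = 4.90 m.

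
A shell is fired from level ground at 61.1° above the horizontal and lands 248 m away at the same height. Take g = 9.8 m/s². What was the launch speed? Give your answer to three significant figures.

On level ground, R = v₀² sin(2θ) / g, so v₀ = √(R g / sin 2θ).
sin(2 × 61.1°) = 0.8462.
v₀ = √(248 × 9.8 / 0.8462) = √2872 = 53.6 m/s.

53.6 m/s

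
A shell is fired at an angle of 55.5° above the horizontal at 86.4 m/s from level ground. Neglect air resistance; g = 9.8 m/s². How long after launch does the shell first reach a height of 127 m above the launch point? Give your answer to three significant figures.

2.08 s

v_y0 = 86.4 sin 55.5° = 71.20 m/s.
Set y = v_y0 t − ½ g t² = 127: 4.900 t² − 71.20 t + 127 = 0.
t = [71.20 ± √(5069 − 2489)] / 9.8 = (71.20 ± 50.79) / 9.8, giving t = 2.08 s or t = 12.4 s.
The shell is on the way up at the first time, so t = 2.08 s.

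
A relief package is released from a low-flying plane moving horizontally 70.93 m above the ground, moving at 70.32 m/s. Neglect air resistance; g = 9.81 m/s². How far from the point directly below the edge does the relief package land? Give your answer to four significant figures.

267.4 m

Initial vertical velocity is zero, so the fall time comes from h = ½ g t²: t = √(2 × 70.93 / 9.81) = 3.8027 s.
Horizontal motion is uniform at 70.32 m/s, so x = 70.32 × 3.8027 = 267.4 m.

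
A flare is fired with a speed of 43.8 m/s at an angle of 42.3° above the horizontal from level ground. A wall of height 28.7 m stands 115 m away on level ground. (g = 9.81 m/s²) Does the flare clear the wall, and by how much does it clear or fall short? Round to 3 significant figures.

Yes — it clears the wall by 14.1 m.

v_x = 43.8 cos 42.3° = 32.40 m/s; v_y0 = 43.8 sin 42.3° = 29.48 m/s.
Time to reach the wall: t = 115 / 32.40 = 3.549 s.
Height at that point: y = 29.48×3.549 − 4.905×3.549² = 42.84 m.
That is 42.84 − 28.7 = 14.1 m above the top of the wall, so the flare clears it.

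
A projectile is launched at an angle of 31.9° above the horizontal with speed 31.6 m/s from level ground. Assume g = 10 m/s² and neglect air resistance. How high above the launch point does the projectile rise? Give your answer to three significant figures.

Vertical component of launch velocity: v_y = 31.6 sin 31.9° = 16.70 m/s.
At the highest point the vertical velocity is zero, so v_y² = 2 g h_max.
h_max = (16.70)² / (2 × 10) = 278.9 / 20.00 = 13.9 m.

13.9 m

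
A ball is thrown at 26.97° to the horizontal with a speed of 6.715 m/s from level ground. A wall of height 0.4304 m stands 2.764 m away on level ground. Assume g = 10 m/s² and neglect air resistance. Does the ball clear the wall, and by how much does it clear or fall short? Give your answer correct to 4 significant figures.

No — it falls 0.09039 m short of clearing the wall.

v_x = 6.715 cos 26.97° = 5.9847 m/s; v_y0 = 6.715 sin 26.97° = 3.0454 m/s.
Time to reach the wall: t = 2.764 / 5.9847 = 0.46184 s.
Height at that point: y = 3.0454×0.46184 − 5.000×0.46184² = 0.34001 m.
That is 0.4304 − 0.34001 = 0.09039 m below the top of the wall, so the ball does not clear it.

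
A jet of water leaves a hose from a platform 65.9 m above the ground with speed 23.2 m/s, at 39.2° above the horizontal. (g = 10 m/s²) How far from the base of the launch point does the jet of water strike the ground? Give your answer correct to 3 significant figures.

96.8 m

Components: v_x = 23.2 cos 39.2° = 17.98 m/s, v_y = 23.2 sin 39.2° = 14.66 m/s.
Vertical: 0 = 65.9 + 14.66 t − ½(10) t² ⇒ 5.000 t² − 14.66 t − 65.9 = 0.
t = [14.66 + √(214.9 + 1318)] / 10.00 = 5.381 s.
Horizontal: R = v_x · t = 17.98 × 5.381 = 96.8 m.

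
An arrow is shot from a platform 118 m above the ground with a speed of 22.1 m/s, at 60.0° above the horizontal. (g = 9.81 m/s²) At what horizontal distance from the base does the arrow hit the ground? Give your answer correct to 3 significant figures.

79.9 m

Components: v_x = 22.1 cos 60.0° = 11.05 m/s, v_y = 22.1 sin 60.0° = 19.14 m/s.
Vertical: 0 = 118 + 19.14 t − ½(9.81) t² ⇒ 4.905 t² − 19.14 t − 118 = 0.
t = [19.14 + √(366.3 + 2315)] / 9.810 = 7.229 s.
Horizontal: R = v_x · t = 11.05 × 7.229 = 79.9 m.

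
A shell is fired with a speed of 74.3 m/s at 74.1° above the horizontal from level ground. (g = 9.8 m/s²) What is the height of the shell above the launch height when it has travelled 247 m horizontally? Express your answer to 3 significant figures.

v_x = 74.3 cos 74.1° = 20.36 m/s, v_y0 = 74.3 sin 74.1° = 71.46 m/s.
Time to reach x = 247 m: t = x / v_x = 247 / 20.36 = 12.13 s.
y = v_y0 t − ½ g t² = 71.46×12.13 − 4.900×12.13² = 146 m.

146 m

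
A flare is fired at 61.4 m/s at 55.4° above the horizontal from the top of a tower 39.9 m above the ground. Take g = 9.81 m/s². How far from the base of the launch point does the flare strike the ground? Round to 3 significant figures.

385 m

Components: v_x = 61.4 cos 55.4° = 34.87 m/s, v_y = 61.4 sin 55.4° = 50.54 m/s.
Vertical: 0 = 39.9 + 50.54 t − ½(9.81) t² ⇒ 4.905 t² − 50.54 t − 39.9 = 0.
t = [50.54 + √(2554 + 782.8)] / 9.810 = 11.04 s.
Horizontal: R = v_x · t = 34.87 × 11.04 = 385 m.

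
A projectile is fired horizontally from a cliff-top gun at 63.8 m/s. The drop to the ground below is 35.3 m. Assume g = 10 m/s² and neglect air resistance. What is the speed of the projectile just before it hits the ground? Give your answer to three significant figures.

Fall time: t = √(2 × 35.3 / 10) = 2.657 s.
At impact: v_x = 63.8 m/s (unchanged), v_y = g t = 10 × 2.657 = 26.57 m/s.
Speed = √(v_x² + v_y²) = √(4070 + 706.0) = 69.1 m/s.

69.1 m/s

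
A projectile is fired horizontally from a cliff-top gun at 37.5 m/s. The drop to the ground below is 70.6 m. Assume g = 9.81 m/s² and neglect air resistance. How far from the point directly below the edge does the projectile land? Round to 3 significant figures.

142 m

Initial vertical velocity is zero, so the fall time comes from h = ½ g t²: t = √(2 × 70.6 / 9.81) = 3.794 s.
Horizontal motion is uniform at 37.5 m/s, so x = 37.5 × 3.794 = 142 m.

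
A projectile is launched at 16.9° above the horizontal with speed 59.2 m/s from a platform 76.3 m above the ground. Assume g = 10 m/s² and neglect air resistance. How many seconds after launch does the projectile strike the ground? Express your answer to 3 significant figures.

5.99 s

Vertical component: v_y = 59.2 sin 16.9° = 17.21 m/s.
Taking up as positive with launch at y = 76.3 m, landing at y = 0: 0 = 76.3 + 17.21 t − ½(10) t².
Solving 5.000 t² − 17.21 t − 76.3 = 0 gives t = [17.21 + √(17.21² + 4·5.000·76.3)] / 10.00 = 5.99 s.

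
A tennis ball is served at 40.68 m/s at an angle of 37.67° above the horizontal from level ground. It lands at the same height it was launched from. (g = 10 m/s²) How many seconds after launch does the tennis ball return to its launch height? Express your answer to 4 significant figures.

Vertical component: v_y = 40.68 sin 37.67° = 24.860 m/s.
For a projectile landing at launch height, time of flight is t = 2 v_y / g = 2 × 24.860 / 10 = 4.972 s.

4.972 s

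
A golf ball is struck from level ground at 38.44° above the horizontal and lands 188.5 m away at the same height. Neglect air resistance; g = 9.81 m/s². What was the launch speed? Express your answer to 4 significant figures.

43.57 m/s

On level ground, R = v₀² sin(2θ) / g, so v₀ = √(R g / sin 2θ).
sin(2 × 38.44°) = 0.9739.
v₀ = √(188.5 × 9.81 / 0.9739) = √1898.7 = 43.57 m/s.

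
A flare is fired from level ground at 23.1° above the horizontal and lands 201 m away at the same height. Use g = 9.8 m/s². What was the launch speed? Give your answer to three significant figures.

On level ground, R = v₀² sin(2θ) / g, so v₀ = √(R g / sin 2θ).
sin(2 × 23.1°) = 0.7218.
v₀ = √(201 × 9.8 / 0.7218) = √2729 = 52.2 m/s.

52.2 m/s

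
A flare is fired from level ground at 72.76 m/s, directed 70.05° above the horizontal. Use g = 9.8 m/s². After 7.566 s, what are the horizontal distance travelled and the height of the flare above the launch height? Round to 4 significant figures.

x = 187.8 m, y = 237.0 m

v_x = 72.76 cos 70.05° = 24.826 m/s; v_y0 = 72.76 sin 70.05° = 68.394 m/s.
x = v_x t = 24.826 × 7.566 = 187.8 m.
y = v_y0 t − ½ g t² = 68.394×7.566 − 4.900×7.566² = 237.0 m.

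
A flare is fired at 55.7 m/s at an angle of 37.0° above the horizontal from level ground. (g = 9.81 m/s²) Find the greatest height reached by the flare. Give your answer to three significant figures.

Vertical component of launch velocity: v_y = 55.7 sin 37.0° = 33.52 m/s.
At the highest point the vertical velocity is zero, so v_y² = 2 g h_max.
h_max = (33.52)² / (2 × 9.81) = 1124 / 19.62 = 57.3 m.

57.3 m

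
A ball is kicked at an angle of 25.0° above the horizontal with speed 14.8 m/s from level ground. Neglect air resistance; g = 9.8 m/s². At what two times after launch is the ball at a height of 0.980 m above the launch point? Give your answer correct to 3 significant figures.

0.183 s and 1.09 s

v_y0 = 14.8 sin 25.0° = 6.255 m/s.
Set y = v_y0 t − ½ g t² = 0.980: 4.900 t² − 6.255 t + 0.980 = 0.
t = [6.255 ± √(39.13 − 19.21)] / 9.8 = (6.255 ± 4.463) / 9.8, giving t = 0.183 s or t = 1.09 s.
So the ball is at 0.980 m at t = 0.183 s (rising) and t = 1.09 s (falling).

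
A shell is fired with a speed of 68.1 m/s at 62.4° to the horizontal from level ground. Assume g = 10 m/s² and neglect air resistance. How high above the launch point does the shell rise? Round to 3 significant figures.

182 m

Vertical component of launch velocity: v_y = 68.1 sin 62.4° = 60.35 m/s.
At the highest point the vertical velocity is zero, so v_y² = 2 g h_max.
h_max = (60.35)² / (2 × 10) = 3642 / 20.00 = 182 m.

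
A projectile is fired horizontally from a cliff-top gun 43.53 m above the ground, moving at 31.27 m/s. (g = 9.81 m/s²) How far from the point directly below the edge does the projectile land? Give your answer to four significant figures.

Initial vertical velocity is zero, so the fall time comes from h = ½ g t²: t = √(2 × 43.53 / 9.81) = 2.9790 s.
Horizontal motion is uniform at 31.27 m/s, so x = 31.27 × 2.9790 = 93.15 m.

93.15 m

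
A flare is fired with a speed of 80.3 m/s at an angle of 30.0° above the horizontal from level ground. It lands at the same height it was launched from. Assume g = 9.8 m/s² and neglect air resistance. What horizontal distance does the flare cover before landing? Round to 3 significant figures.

570 m

For level ground, R = v₀² sin(2θ) / g.
sin(2 × 30.0°) = sin 60.00° = 0.8660.
R = (80.3)² × 0.8660 / 9.8 = 570 m.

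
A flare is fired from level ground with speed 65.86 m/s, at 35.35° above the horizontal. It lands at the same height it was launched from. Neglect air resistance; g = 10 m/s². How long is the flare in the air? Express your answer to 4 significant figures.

7.621 s

Vertical component: v_y = 65.86 sin 35.35° = 38.105 m/s.
For a projectile landing at launch height, time of flight is t = 2 v_y / g = 2 × 38.105 / 10 = 7.621 s.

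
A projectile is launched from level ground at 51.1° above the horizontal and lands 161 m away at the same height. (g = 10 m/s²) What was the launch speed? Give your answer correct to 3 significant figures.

40.6 m/s

On level ground, R = v₀² sin(2θ) / g, so v₀ = √(R g / sin 2θ).
sin(2 × 51.1°) = 0.9774.
v₀ = √(161 × 10 / 0.9774) = √1647 = 40.6 m/s.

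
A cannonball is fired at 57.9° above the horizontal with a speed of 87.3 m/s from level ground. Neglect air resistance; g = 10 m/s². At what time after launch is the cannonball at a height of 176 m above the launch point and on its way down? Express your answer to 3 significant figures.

v_y0 = 87.3 sin 57.9° = 73.95 m/s.
Set y = v_y0 t − ½ g t² = 176: 5.000 t² − 73.95 t + 176 = 0.
t = [73.95 ± √(5469 − 3520)] / 10 = (73.95 ± 44.15) / 10, giving t = 2.98 s or t = 11.8 s.
On the way down corresponds to the larger root: t = 11.8 s.

11.8 s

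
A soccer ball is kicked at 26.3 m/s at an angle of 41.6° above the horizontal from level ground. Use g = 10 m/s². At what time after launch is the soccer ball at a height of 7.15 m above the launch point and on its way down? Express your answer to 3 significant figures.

3.02 s

v_y0 = 26.3 sin 41.6° = 17.46 m/s.
Set y = v_y0 t − ½ g t² = 7.15: 5.000 t² − 17.46 t + 7.15 = 0.
t = [17.46 ± √(304.9 − 143.0)] / 10 = (17.46 ± 12.72) / 10, giving t = 0.474 s or t = 3.02 s.
On the way down corresponds to the larger root: t = 3.02 s.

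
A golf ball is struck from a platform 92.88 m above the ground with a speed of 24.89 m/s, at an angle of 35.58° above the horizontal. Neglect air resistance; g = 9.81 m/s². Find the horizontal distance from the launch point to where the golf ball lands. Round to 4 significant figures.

Components: v_x = 24.89 cos 35.58° = 20.243 m/s, v_y = 24.89 sin 35.58° = 14.482 m/s.
Vertical: 0 = 92.88 + 14.482 t − ½(9.81) t² ⇒ 4.905 t² − 14.482 t − 92.88 = 0.
t = [14.482 + √(209.73 + 1822.3)] / 9.810 = 6.0714 s.
Horizontal: R = v_x · t = 20.243 × 6.0714 = 122.9 m.

122.9 m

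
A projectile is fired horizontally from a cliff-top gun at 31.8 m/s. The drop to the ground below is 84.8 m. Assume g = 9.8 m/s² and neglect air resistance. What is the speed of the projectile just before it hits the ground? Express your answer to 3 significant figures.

51.7 m/s

Fall time: t = √(2 × 84.8 / 9.8) = 4.160 s.
At impact: v_x = 31.8 m/s (unchanged), v_y = g t = 9.8 × 4.160 = 40.77 m/s.
Speed = √(v_x² + v_y²) = √(1011 + 1662) = 51.7 m/s.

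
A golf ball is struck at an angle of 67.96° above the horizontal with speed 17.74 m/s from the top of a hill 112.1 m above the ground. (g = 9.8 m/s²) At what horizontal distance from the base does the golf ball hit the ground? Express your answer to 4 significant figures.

Components: v_x = 17.74 cos 67.96° = 6.6570 m/s, v_y = 17.74 sin 67.96° = 16.444 m/s.
Vertical: 0 = 112.1 + 16.444 t − ½(9.8) t² ⇒ 4.900 t² − 16.444 t − 112.1 = 0.
t = [16.444 + √(270.41 + 2197.2)] / 9.800 = 6.7468 s.
Horizontal: R = v_x · t = 6.6570 × 6.7468 = 44.91 m.

44.91 m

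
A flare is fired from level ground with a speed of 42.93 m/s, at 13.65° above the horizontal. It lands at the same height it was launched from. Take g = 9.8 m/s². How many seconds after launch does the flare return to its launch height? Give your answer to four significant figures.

Vertical component: v_y = 42.93 sin 13.65° = 10.131 m/s.
For a projectile landing at launch height, time of flight is t = 2 v_y / g = 2 × 10.131 / 9.8 = 2.068 s.

2.068 s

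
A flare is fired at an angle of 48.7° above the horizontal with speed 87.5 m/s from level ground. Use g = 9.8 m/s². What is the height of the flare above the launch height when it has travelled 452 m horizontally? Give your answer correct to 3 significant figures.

v_x = 87.5 cos 48.7° = 57.75 m/s, v_y0 = 87.5 sin 48.7° = 65.74 m/s.
Time to reach x = 452 m: t = x / v_x = 452 / 57.75 = 7.827 s.
y = v_y0 t − ½ g t² = 65.74×7.827 − 4.900×7.827² = 214 m.

214 m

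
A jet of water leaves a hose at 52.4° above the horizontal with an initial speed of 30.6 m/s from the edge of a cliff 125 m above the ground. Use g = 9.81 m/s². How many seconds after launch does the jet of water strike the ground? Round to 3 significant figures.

Vertical component: v_y = 30.6 sin 52.4° = 24.24 m/s.
Taking up as positive with launch at y = 125 m, landing at y = 0: 0 = 125 + 24.24 t − ½(9.81) t².
Solving 4.905 t² − 24.24 t − 125 = 0 gives t = [24.24 + √(24.24² + 4·4.905·125)] / 9.810 = 8.09 s.

8.09 s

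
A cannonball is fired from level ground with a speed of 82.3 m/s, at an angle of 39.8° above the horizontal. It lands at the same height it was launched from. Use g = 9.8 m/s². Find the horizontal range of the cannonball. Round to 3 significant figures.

Components: v_x = 82.3 cos 39.8° = 63.23 m/s, v_y = 82.3 sin 39.8° = 52.68 m/s.
Time of flight (same landing height): t = 2 v_y / g = 2 × 52.68 / 9.8 = 10.75 s.
Range: R = v_x · t = 63.23 × 10.75 = 680 m.

680 m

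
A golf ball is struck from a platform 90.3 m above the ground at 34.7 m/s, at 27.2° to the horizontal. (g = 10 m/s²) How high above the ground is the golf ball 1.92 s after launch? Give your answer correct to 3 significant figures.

v_y0 = 34.7 sin 27.2° = 15.86 m/s.
y(t) = 90.3 + v_y0 t − ½ g t² = 90.3 + 15.86×1.92 − ½×10×1.92² = 102 m.

102 m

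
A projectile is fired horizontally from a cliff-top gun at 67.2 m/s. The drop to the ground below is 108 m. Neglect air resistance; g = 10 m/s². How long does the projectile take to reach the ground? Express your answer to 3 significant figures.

4.65 s

The horizontal speed doesn't affect the fall. With v_y0 = 0, h = ½ g t².
t = √(2 × 108 / 10) = √21.60 = 4.65 s.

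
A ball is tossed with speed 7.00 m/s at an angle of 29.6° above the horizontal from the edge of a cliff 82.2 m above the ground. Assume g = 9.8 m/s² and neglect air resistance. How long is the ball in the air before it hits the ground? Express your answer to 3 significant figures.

4.46 s

Vertical component: v_y = 7.00 sin 29.6° = 3.458 m/s.
Taking up as positive with launch at y = 82.2 m, landing at y = 0: 0 = 82.2 + 3.458 t − ½(9.8) t².
Solving 4.900 t² − 3.458 t − 82.2 = 0 gives t = [3.458 + √(3.458² + 4·4.900·82.2)] / 9.800 = 4.46 s.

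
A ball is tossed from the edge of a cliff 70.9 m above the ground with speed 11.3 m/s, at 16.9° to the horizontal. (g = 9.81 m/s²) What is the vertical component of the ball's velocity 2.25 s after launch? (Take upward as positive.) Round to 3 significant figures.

-18.8 m/s

Initial vertical component: v_y0 = 11.3 sin 16.9° = 3.285 m/s.
v_y(t) = v_y0 − g t = 3.285 − 9.81 × 2.25 = -18.8 m/s.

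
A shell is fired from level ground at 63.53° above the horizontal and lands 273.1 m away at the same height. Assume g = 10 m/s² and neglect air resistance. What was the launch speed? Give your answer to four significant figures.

58.50 m/s

On level ground, R = v₀² sin(2θ) / g, so v₀ = √(R g / sin 2θ).
sin(2 × 63.53°) = 0.7980.
v₀ = √(273.1 × 10 / 0.7980) = √3422.3 = 58.50 m/s.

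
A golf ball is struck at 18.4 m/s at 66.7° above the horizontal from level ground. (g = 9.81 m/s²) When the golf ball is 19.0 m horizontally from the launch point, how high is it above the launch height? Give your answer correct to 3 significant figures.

10.7 m

v_x = 18.4 cos 66.7° = 7.278 m/s, v_y0 = 18.4 sin 66.7° = 16.90 m/s.
Time to reach x = 19.0 m: t = x / v_x = 19.0 / 7.278 = 2.611 s.
y = v_y0 t − ½ g t² = 16.90×2.611 − 4.905×2.611² = 10.7 m.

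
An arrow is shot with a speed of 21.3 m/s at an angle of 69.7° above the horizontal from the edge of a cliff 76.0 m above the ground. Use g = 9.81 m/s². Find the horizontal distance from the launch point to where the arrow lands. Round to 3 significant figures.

47.8 m

Components: v_x = 21.3 cos 69.7° = 7.390 m/s, v_y = 21.3 sin 69.7° = 19.98 m/s.
Vertical: 0 = 76.0 + 19.98 t − ½(9.81) t² ⇒ 4.905 t² − 19.98 t − 76.0 = 0.
t = [19.98 + √(399.2 + 1491)] / 9.810 = 6.469 s.
Horizontal: R = v_x · t = 7.390 × 6.469 = 47.8 m.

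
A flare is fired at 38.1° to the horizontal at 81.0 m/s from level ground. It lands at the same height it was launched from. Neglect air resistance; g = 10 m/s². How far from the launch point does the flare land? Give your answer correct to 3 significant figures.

637 m

For level ground, R = v₀² sin(2θ) / g.
sin(2 × 38.1°) = sin 76.20° = 0.9711.
R = (81.0)² × 0.9711 / 10 = 637 m.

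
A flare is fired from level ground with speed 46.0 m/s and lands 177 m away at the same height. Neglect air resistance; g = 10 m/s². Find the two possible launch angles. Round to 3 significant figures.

28.4° and 61.6°

Level-ground range: R = v₀² sin(2θ)/g ⇒ sin 2θ = R g / v₀² = 177×10/46.0² = 0.8365.
2θ = arcsin(0.8365) = 56.77° or 180° − 56.77° = 123.23°.
So θ = 28.4° or θ = 61.6°.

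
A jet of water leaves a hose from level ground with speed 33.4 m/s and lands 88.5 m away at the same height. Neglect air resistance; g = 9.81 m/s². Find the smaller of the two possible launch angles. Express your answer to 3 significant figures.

25.6°

Level-ground range: R = v₀² sin(2θ)/g ⇒ sin 2θ = R g / v₀² = 88.5×9.81/33.4² = 0.7783.
2θ = arcsin(0.7783) = 51.11° or 180° − 51.11° = 128.89°.
So θ = 25.6° or θ = 64.4°.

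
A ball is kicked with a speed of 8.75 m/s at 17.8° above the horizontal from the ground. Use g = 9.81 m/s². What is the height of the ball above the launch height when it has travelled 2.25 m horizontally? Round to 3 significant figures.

0.365 m

v_x = 8.75 cos 17.8° = 8.331 m/s, v_y0 = 8.75 sin 17.8° = 2.675 m/s.
Time to reach x = 2.25 m: t = x / v_x = 2.25 / 8.331 = 0.2701 s.
y = v_y0 t − ½ g t² = 2.675×0.2701 − 4.905×0.2701² = 0.365 m.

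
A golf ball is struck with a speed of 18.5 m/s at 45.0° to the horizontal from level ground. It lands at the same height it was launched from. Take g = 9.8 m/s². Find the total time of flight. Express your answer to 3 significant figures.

2.67 s

Vertical component: v_y = 18.5 sin 45.0° = 13.08 m/s.
For a projectile landing at launch height, time of flight is t = 2 v_y / g = 2 × 13.08 / 9.8 = 2.67 s.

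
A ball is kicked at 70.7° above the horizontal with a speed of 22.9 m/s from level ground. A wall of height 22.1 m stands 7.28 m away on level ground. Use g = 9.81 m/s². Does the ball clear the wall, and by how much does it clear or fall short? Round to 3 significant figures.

v_x = 22.9 cos 70.7° = 7.569 m/s; v_y0 = 22.9 sin 70.7° = 21.61 m/s.
Time to reach the wall: t = 7.28 / 7.569 = 0.9618 s.
Height at that point: y = 21.61×0.9618 − 4.905×0.9618² = 16.25 m.
That is 22.1 − 16.25 = 5.85 m below the top of the wall, so the ball does not clear it.

No — it falls 5.85 m short of clearing the wall.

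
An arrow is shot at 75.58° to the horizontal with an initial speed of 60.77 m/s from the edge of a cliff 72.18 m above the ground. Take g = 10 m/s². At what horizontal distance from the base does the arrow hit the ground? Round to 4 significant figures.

195.1 m

Components: v_x = 60.77 cos 75.58° = 15.133 m/s, v_y = 60.77 sin 75.58° = 58.856 m/s.
Vertical: 0 = 72.18 + 58.856 t − ½(10) t² ⇒ 5.000 t² − 58.856 t − 72.18 = 0.
t = [58.856 + √(3464.0 + 1443.6)] / 10.00 = 12.891 s.
Horizontal: R = v_x · t = 15.133 × 12.891 = 195.1 m.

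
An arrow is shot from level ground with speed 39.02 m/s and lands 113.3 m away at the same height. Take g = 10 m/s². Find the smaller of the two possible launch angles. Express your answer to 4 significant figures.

24.04°

Level-ground range: R = v₀² sin(2θ)/g ⇒ sin 2θ = R g / v₀² = 113.3×10/39.02² = 0.7441.
2θ = arcsin(0.7441) = 48.082° or 180° − 48.082° = 131.918°.
So θ = 24.04° or θ = 65.96°.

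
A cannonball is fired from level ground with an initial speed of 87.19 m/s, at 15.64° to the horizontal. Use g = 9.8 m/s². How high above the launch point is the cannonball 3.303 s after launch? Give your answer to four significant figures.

v_y0 = 87.19 sin 15.64° = 23.506 m/s.
y(t) = v_y0 t − ½ g t² = 23.506×3.303 − 4.900×3.303² = 24.18 m.

24.18 m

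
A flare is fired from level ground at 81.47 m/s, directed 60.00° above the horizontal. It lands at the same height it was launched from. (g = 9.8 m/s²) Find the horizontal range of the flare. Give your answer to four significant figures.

For level ground, R = v₀² sin(2θ) / g.
sin(2 × 60.00°) = sin 120.00° = 0.8660.
R = (81.47)² × 0.8660 / 9.8 = 586.5 m.

586.5 m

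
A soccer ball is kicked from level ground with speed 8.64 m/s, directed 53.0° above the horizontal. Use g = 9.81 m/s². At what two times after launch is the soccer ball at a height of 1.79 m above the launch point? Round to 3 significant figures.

v_y0 = 8.64 sin 53.0° = 6.900 m/s.
Set y = v_y0 t − ½ g t² = 1.79: 4.905 t² − 6.900 t + 1.79 = 0.
t = [6.900 ± √(47.61 − 35.12)] / 9.81 = (6.900 ± 3.534) / 9.81, giving t = 0.343 s or t = 1.06 s.
So the soccer ball is at 1.79 m at t = 0.343 s (rising) and t = 1.06 s (falling).

0.343 s and 1.06 s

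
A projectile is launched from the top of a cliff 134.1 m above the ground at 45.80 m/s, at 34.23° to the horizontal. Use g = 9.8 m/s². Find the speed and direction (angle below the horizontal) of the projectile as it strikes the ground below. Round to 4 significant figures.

68.75 m/s at 56.58° below the horizontal

v_x = 45.80 cos 34.23° = 37.867 m/s (constant).
|v_y| at impact = √((25.763)² + 2×9.8×134.1) = 57.377 m/s.
Speed = √(37.867² + 57.377²) = 68.75 m/s; angle = arctan(57.377/37.867) = 56.58° below horizontal.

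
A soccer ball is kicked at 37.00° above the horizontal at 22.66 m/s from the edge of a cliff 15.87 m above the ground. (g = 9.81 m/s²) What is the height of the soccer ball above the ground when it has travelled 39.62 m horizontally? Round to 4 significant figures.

22.22 m

v_x = 22.66 cos 37.00° = 18.097 m/s, v_y0 = 22.66 sin 37.00° = 13.637 m/s.
Time to reach x = 39.62 m: t = x / v_x = 39.62 / 18.097 = 2.1893 s.
y = 15.87 + v_y0 t − ½ g t² = 15.87 + 13.637×2.1893 − 4.905×2.1893² = 22.22 m.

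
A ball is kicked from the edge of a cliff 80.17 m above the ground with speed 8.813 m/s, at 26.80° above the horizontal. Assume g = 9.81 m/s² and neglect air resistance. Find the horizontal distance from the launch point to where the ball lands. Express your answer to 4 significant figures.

35.15 m

Components: v_x = 8.813 cos 26.80° = 7.8664 m/s, v_y = 8.813 sin 26.80° = 3.9736 m/s.
Vertical: 0 = 80.17 + 3.9736 t − ½(9.81) t² ⇒ 4.905 t² − 3.9736 t − 80.17 = 0.
t = [3.9736 + √(15.789 + 1572.9)] / 9.810 = 4.4681 s.
Horizontal: R = v_x · t = 7.8664 × 4.4681 = 35.15 m.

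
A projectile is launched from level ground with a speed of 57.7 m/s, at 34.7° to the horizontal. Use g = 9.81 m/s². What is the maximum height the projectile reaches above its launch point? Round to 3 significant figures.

Vertical component of launch velocity: v_y = 57.7 sin 34.7° = 32.85 m/s.
At the highest point the vertical velocity is zero, so v_y² = 2 g h_max.
h_max = (32.85)² / (2 × 9.81) = 1079 / 19.62 = 55.0 m.

55.0 m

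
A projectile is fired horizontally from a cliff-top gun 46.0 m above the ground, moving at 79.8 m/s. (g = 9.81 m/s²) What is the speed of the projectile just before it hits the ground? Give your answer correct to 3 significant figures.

85.3 m/s

Fall time: t = √(2 × 46.0 / 9.81) = 3.062 s.
At impact: v_x = 79.8 m/s (unchanged), v_y = g t = 9.81 × 3.062 = 30.04 m/s.
Speed = √(v_x² + v_y²) = √(6368 + 902.4) = 85.3 m/s.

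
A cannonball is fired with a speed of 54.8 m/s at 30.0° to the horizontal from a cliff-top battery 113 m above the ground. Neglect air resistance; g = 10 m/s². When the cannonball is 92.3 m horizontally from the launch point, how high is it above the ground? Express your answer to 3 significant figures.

v_x = 54.8 cos 30.0° = 47.46 m/s, v_y0 = 54.8 sin 30.0° = 27.40 m/s.
Time to reach x = 92.3 m: t = x / v_x = 92.3 / 47.46 = 1.945 s.
y = 113 + v_y0 t − ½ g t² = 113 + 27.40×1.945 − 5.000×1.945² = 147 m.

147 m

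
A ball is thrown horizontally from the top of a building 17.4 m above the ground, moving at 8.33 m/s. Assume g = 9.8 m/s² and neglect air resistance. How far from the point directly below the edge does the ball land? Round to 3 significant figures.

15.7 m

Initial vertical velocity is zero, so the fall time comes from h = ½ g t²: t = √(2 × 17.4 / 9.8) = 1.884 s.
Horizontal motion is uniform at 8.33 m/s, so x = 8.33 × 1.884 = 15.7 m.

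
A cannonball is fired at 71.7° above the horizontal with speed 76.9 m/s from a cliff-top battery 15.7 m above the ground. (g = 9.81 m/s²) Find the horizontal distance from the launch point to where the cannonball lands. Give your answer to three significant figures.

365 m

Components: v_x = 76.9 cos 71.7° = 24.15 m/s, v_y = 76.9 sin 71.7° = 73.01 m/s.
Vertical: 0 = 15.7 + 73.01 t − ½(9.81) t² ⇒ 4.905 t² − 73.01 t − 15.7 = 0.
t = [73.01 + √(5330 + 308.0)] / 9.810 = 15.10 s.
Horizontal: R = v_x · t = 24.15 × 15.10 = 365 m.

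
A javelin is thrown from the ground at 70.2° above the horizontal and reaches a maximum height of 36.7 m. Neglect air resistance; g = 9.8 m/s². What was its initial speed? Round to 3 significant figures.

At maximum height v_y = 0, so (v₀ sin θ)² = 2 g H.
v₀ sin 70.2° = √(2 × 9.8 × 36.7) = 26.82 m/s.
v₀ = 26.82 / sin 70.2° = 26.82 / 0.9409 = 28.5 m/s.

28.5 m/s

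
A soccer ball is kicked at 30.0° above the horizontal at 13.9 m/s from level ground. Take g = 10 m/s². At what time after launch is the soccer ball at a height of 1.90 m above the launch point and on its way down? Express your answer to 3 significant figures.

1.02 s

v_y0 = 13.9 sin 30.0° = 6.950 m/s.
Set y = v_y0 t − ½ g t² = 1.90: 5.000 t² − 6.950 t + 1.90 = 0.
t = [6.950 ± √(48.30 − 38.00)] / 10 = (6.950 ± 3.209) / 10, giving t = 0.374 s or t = 1.02 s.
On the way down corresponds to the larger root: t = 1.02 s.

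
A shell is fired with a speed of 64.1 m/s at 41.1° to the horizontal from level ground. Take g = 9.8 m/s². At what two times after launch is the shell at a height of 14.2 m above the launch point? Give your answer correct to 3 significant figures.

0.351 s and 8.25 s

v_y0 = 64.1 sin 41.1° = 42.14 m/s.
Set y = v_y0 t − ½ g t² = 14.2: 4.900 t² − 42.14 t + 14.2 = 0.
t = [42.14 ± √(1776 − 278.3)] / 9.8 = (42.14 ± 38.70) / 9.8, giving t = 0.351 s or t = 8.25 s.
So the shell is at 14.2 m at t = 0.351 s (rising) and t = 8.25 s (falling).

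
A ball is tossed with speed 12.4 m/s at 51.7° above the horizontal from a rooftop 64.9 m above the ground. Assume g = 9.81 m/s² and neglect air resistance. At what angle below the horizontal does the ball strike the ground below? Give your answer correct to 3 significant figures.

78.3°

v_x = 12.4 cos 51.7° = 7.685 m/s.
At impact |v_y| = √(v_y0² + 2 g h) = √(9.731² + 2×9.81×64.9) = 36.99 m/s.
Angle below horizontal = arctan(|v_y| / v_x) = arctan(36.99 / 7.685) = 78.3°.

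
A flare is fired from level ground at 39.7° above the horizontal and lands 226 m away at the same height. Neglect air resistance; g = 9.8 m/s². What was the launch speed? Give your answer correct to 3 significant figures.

On level ground, R = v₀² sin(2θ) / g, so v₀ = √(R g / sin 2θ).
sin(2 × 39.7°) = 0.9829.
v₀ = √(226 × 9.8 / 0.9829) = √2253 = 47.5 m/s.

47.5 m/s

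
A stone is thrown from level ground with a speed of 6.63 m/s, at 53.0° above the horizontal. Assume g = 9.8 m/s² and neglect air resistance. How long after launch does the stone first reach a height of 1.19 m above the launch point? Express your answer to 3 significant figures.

0.319 s

v_y0 = 6.63 sin 53.0° = 5.295 m/s.
Set y = v_y0 t − ½ g t² = 1.19: 4.900 t² − 5.295 t + 1.19 = 0.
t = [5.295 ± √(28.04 − 23.32)] / 9.8 = (5.295 ± 2.173) / 9.8, giving t = 0.319 s or t = 0.762 s.
The stone is on the way up at the first time, so t = 0.319 s.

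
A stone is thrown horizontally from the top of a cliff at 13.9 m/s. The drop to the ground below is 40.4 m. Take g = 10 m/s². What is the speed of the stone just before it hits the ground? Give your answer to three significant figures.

Fall time: t = √(2 × 40.4 / 10) = 2.843 s.
At impact: v_x = 13.9 m/s (unchanged), v_y = g t = 10 × 2.843 = 28.43 m/s.
Speed = √(v_x² + v_y²) = √(193.2 + 808.3) = 31.6 m/s.

31.6 m/s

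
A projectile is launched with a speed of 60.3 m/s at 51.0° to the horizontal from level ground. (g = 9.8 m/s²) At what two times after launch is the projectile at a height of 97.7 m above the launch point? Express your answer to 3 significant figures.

3.07 s and 6.49 s

v_y0 = 60.3 sin 51.0° = 46.86 m/s.
Set y = v_y0 t − ½ g t² = 97.7: 4.900 t² − 46.86 t + 97.7 = 0.
t = [46.86 ± √(2196 − 1915)] / 9.8 = (46.86 ± 16.76) / 9.8, giving t = 3.07 s or t = 6.49 s.
So the projectile is at 97.7 m at t = 3.07 s (rising) and t = 6.49 s (falling).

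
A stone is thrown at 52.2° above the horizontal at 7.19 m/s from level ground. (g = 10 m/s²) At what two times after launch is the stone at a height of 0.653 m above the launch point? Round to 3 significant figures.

v_y0 = 7.19 sin 52.2° = 5.681 m/s.
Set y = v_y0 t − ½ g t² = 0.653: 5.000 t² − 5.681 t + 0.653 = 0.
t = [5.681 ± √(32.27 − 13.06)] / 10 = (5.681 ± 4.383) / 10, giving t = 0.130 s or t = 1.01 s.
So the stone is at 0.653 m at t = 0.130 s (rising) and t = 1.01 s (falling).

0.130 s and 1.01 s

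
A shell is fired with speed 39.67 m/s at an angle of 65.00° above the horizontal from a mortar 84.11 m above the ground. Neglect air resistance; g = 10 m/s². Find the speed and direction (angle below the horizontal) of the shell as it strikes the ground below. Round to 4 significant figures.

v_x = 39.67 cos 65.00° = 16.765 m/s (constant).
|v_y| at impact = √((35.953)² + 2×10×84.11) = 54.542 m/s.
Speed = √(16.765² + 54.542²) = 57.06 m/s; angle = arctan(54.542/16.765) = 72.91° below horizontal.

57.06 m/s at 72.91° below the horizontal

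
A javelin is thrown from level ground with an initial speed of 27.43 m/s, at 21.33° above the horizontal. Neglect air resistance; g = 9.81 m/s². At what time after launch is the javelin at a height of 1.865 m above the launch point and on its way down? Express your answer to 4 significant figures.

1.826 s

v_y0 = 27.43 sin 21.33° = 9.9774 m/s.
Set y = v_y0 t − ½ g t² = 1.865: 4.905 t² − 9.9774 t + 1.865 = 0.
t = [9.9774 ± √(99.549 − 36.591)] / 9.81 = (9.9774 ± 7.9346) / 9.81, giving t = 0.2082 s or t = 1.826 s.
On the way down corresponds to the larger root: t = 1.826 s.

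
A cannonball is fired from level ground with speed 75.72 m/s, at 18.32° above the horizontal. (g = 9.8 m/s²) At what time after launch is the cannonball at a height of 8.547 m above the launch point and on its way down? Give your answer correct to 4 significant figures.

v_y0 = 75.72 sin 18.32° = 23.801 m/s.
Set y = v_y0 t − ½ g t² = 8.547: 4.900 t² − 23.801 t + 8.547 = 0.
t = [23.801 ± √(566.49 − 167.52)] / 9.8 = (23.801 ± 19.974) / 9.8, giving t = 0.3905 s or t = 4.467 s.
On the way down corresponds to the larger root: t = 4.467 s.

4.467 s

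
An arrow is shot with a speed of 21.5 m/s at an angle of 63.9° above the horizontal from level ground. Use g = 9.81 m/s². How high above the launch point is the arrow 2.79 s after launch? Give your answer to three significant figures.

v_y0 = 21.5 sin 63.9° = 19.31 m/s.
y(t) = v_y0 t − ½ g t² = 19.31×2.79 − 4.905×2.79² = 15.7 m.

15.7 m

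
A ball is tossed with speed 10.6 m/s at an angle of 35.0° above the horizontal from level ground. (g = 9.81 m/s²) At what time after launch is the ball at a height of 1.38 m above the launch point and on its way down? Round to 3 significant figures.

0.940 s

v_y0 = 10.6 sin 35.0° = 6.080 m/s.
Set y = v_y0 t − ½ g t² = 1.38: 4.905 t² − 6.080 t + 1.38 = 0.
t = [6.080 ± √(36.97 − 27.08)] / 9.81 = (6.080 ± 3.145) / 9.81, giving t = 0.299 s or t = 0.940 s.
On the way down corresponds to the larger root: t = 0.940 s.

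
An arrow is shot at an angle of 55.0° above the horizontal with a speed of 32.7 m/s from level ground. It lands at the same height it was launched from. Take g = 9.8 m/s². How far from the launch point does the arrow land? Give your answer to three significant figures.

103 m

For level ground, R = v₀² sin(2θ) / g.
sin(2 × 55.0°) = sin 110.0° = 0.9397.
R = (32.7)² × 0.9397 / 9.8 = 103 m.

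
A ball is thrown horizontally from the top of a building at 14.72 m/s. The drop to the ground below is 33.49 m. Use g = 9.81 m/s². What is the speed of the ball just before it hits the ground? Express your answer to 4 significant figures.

Fall time: t = √(2 × 33.49 / 9.81) = 2.6130 s.
At impact: v_x = 14.72 m/s (unchanged), v_y = g t = 9.81 × 2.6130 = 25.634 m/s.
Speed = √(v_x² + v_y²) = √(216.68 + 657.10) = 29.56 m/s.

29.56 m/s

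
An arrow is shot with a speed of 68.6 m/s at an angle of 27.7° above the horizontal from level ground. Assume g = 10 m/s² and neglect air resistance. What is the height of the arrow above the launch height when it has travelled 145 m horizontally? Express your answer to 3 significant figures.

47.6 m

v_x = 68.6 cos 27.7° = 60.74 m/s, v_y0 = 68.6 sin 27.7° = 31.89 m/s.
Time to reach x = 145 m: t = x / v_x = 145 / 60.74 = 2.387 s.
y = v_y0 t − ½ g t² = 31.89×2.387 − 5.000×2.387² = 47.6 m.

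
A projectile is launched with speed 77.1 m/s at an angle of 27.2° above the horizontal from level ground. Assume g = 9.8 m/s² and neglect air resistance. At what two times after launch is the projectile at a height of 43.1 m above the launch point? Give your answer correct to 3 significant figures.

1.56 s and 5.63 s

v_y0 = 77.1 sin 27.2° = 35.24 m/s.
Set y = v_y0 t − ½ g t² = 43.1: 4.900 t² − 35.24 t + 43.1 = 0.
t = [35.24 ± √(1242 − 844.8)] / 9.8 = (35.24 ± 19.93) / 9.8, giving t = 1.56 s or t = 5.63 s.
So the projectile is at 43.1 m at t = 1.56 s (rising) and t = 5.63 s (falling).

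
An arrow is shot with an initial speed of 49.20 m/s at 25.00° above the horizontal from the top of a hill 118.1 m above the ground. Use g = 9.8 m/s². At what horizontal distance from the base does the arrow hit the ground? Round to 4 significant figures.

333.1 m

Components: v_x = 49.20 cos 25.00° = 44.590 m/s, v_y = 49.20 sin 25.00° = 20.793 m/s.
Vertical: 0 = 118.1 + 20.793 t − ½(9.8) t² ⇒ 4.900 t² − 20.793 t − 118.1 = 0.
t = [20.793 + √(432.35 + 2314.8)] / 9.800 = 7.4700 s.
Horizontal: R = v_x · t = 44.590 × 7.4700 = 333.1 m.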